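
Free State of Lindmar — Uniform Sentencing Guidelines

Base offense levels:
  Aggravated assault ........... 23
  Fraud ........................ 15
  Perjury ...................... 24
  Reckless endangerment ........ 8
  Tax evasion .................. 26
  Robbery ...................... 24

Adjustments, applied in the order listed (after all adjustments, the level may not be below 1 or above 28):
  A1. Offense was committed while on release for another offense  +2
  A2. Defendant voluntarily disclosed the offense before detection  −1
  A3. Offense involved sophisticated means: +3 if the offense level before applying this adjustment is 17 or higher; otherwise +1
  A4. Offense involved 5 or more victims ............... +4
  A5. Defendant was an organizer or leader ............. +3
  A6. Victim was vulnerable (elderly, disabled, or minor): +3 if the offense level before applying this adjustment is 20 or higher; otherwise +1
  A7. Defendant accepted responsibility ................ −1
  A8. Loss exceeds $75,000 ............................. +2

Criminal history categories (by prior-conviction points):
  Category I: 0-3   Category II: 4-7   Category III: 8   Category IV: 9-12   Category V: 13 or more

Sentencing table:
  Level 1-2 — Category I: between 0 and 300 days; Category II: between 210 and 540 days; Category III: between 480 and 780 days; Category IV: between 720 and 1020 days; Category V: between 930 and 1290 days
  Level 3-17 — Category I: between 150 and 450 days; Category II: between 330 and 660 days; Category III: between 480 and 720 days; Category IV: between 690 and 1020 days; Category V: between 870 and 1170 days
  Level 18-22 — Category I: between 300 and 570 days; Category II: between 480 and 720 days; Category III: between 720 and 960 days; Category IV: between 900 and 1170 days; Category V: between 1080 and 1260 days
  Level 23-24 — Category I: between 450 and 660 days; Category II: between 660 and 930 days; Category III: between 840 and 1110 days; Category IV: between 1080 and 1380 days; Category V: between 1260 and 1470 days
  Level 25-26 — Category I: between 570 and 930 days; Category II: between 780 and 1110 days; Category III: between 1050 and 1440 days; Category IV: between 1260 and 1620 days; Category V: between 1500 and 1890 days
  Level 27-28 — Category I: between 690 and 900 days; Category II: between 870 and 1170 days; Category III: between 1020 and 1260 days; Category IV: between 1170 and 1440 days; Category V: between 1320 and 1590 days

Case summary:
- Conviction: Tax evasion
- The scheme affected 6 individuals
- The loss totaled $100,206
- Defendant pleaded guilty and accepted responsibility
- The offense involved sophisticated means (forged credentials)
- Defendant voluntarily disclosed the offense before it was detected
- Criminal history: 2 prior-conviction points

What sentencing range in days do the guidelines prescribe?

Base offense level for tax evasion: 26.
A1 does not apply.
A2 applies: 26 − 1 = 25.
A3 applies (level before this adjustment is 25 ≥ 17, so +3): 25 + 3 = 28.
A4 applies: 28 + 4 = 32.
A7 applies: 32 − 1 = 31.
A8 applies: 31 + 2 = 33.
Level 33 exceeds the maximum of 28; capped at 28.
Final offense level: 28.
Criminal history: 2 prior points → Category I (0-3).
Level 28 falls in the 27-28 band.
Grid: Level 27-28 × Category I = 690-900 days.

690-900 days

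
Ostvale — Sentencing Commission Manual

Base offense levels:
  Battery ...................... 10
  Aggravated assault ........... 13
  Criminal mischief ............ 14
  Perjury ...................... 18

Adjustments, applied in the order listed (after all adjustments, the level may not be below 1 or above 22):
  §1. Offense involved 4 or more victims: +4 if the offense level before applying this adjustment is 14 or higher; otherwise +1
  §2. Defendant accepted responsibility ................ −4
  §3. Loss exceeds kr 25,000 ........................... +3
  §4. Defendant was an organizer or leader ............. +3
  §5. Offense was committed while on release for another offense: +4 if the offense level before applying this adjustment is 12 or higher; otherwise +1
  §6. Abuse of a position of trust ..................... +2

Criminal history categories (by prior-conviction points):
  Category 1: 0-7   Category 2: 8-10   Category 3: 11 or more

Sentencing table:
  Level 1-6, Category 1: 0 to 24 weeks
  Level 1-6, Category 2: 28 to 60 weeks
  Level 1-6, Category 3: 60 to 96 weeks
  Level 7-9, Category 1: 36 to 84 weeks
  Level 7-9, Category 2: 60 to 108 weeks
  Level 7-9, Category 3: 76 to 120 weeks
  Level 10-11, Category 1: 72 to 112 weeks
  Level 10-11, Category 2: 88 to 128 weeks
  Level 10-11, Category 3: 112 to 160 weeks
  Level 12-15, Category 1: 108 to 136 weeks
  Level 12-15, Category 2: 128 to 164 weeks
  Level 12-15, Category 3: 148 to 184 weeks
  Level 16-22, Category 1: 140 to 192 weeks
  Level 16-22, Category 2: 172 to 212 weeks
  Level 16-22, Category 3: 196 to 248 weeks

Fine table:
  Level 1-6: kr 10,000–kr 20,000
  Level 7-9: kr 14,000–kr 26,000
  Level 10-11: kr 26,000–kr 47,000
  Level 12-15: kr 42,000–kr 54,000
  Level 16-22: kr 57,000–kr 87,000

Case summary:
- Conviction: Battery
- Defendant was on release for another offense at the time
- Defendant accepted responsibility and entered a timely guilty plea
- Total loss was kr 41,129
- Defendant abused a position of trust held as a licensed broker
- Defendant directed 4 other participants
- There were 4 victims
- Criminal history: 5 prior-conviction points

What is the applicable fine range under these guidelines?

Base offense level for battery: 10.
§1 applies (level before this adjustment is 10 < 14, so +1): 10 + 1 = 11.
§2 applies: 11 − 4 = 7.
§3 applies: 7 + 3 = 10.
§4 applies: 10 + 3 = 13.
§5 applies (level before this adjustment is 13 ≥ 12, so +4): 13 + 4 = 17.
§6 applies: 17 + 2 = 19.
Final offense level: 19.
Level 19 falls in the 16-22 band.
Fine table: Level 16-22 → kr 57,000–kr 87,000.

kr 57,000–kr 87,000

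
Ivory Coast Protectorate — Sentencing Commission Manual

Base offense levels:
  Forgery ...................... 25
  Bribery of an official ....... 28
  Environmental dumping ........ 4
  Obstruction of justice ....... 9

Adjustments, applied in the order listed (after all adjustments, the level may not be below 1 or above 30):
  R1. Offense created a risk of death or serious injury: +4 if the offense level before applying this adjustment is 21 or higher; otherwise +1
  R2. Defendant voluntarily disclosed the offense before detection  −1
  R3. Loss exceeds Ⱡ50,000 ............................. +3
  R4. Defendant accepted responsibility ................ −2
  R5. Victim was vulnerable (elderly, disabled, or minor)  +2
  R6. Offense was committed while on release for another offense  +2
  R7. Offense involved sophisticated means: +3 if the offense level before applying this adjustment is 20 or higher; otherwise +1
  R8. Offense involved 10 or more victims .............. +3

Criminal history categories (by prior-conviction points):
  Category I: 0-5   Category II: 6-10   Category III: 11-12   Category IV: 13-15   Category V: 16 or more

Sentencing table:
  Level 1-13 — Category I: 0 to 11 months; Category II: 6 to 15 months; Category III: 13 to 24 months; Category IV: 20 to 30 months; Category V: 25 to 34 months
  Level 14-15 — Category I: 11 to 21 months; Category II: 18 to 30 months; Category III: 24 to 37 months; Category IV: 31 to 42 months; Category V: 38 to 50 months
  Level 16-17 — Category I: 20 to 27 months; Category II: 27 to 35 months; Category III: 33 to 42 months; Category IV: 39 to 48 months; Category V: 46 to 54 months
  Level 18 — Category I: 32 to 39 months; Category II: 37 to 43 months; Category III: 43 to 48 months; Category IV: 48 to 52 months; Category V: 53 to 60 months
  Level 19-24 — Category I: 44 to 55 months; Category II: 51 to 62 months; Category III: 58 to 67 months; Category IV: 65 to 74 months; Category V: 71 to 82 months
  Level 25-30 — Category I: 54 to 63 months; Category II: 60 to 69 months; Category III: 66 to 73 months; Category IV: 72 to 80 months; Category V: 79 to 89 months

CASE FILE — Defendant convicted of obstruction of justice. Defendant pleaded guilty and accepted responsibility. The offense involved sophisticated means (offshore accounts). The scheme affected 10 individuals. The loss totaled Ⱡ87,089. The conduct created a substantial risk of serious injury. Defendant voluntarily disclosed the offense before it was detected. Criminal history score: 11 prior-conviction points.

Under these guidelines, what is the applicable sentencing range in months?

Base offense level for obstruction of justice: 9.
R1 applies (level before this adjustment is 9 < 21, so +1): 9 + 1 = 10.
R2 applies: 10 − 1 = 9.
R3 applies: 9 + 3 = 12.
R4 applies: 12 − 2 = 10.
R7 applies (level before this adjustment is 10 < 20, so +1): 10 + 1 = 11.
R8 applies: 11 + 3 = 14.
Final offense level: 14.
Criminal history: 11 prior points → Category III (11-12).
Level 14 falls in the 14-15 band.
Grid: Level 14-15 × Category III = 24-37 months.

24-37 months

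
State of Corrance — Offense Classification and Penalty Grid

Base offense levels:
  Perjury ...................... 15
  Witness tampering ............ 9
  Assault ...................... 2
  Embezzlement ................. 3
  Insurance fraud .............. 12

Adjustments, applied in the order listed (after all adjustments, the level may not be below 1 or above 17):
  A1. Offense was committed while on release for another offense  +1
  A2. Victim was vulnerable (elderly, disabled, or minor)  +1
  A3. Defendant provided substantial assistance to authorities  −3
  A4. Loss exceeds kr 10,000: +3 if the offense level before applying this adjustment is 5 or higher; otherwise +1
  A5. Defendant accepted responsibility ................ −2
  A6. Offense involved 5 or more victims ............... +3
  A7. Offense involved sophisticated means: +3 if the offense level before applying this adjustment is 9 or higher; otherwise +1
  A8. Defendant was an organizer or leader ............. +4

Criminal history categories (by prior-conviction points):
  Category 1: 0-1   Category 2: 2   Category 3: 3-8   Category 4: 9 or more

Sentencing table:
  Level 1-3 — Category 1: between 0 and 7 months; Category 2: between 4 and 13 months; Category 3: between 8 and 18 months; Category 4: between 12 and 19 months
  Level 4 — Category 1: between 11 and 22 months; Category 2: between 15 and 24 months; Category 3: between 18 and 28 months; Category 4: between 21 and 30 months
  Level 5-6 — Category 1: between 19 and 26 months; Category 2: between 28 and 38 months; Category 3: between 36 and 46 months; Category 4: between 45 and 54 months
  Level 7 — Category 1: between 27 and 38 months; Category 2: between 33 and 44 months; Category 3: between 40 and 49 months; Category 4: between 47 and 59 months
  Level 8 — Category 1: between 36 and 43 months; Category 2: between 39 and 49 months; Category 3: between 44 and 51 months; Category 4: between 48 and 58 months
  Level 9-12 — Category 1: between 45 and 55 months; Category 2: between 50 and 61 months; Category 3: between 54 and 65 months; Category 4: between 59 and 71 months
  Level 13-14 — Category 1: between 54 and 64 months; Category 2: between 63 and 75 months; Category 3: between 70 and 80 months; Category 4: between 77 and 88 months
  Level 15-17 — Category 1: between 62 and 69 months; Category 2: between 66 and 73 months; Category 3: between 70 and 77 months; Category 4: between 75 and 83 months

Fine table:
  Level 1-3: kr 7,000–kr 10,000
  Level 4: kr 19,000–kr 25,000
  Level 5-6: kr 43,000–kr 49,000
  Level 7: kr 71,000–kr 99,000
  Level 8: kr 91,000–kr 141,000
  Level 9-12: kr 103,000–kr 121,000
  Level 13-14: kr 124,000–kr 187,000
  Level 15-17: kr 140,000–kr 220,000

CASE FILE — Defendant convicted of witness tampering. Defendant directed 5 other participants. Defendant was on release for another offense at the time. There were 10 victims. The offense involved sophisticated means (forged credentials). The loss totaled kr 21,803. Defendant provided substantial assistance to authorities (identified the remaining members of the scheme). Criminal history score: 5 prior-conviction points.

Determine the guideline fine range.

Base offense level for witness tampering: 9.
A1 applies: 9 + 1 = 10.
A3 applies: 10 − 3 = 7.
A4 applies (level before this adjustment is 7 ≥ 5, so +3): 7 + 3 = 10.
A5 does not apply.
A6 applies: 10 + 3 = 13.
A7 applies (level before this adjustment is 13 ≥ 9, so +3): 13 + 3 = 16.
A8 applies: 16 + 4 = 20.
Level 20 exceeds the maximum of 17; capped at 17.
Final offense level: 17.
Level 17 falls in the 15-17 band.
Fine table: Level 15-17 → kr 140,000–kr 220,000.

kr 140,000–kr 220,000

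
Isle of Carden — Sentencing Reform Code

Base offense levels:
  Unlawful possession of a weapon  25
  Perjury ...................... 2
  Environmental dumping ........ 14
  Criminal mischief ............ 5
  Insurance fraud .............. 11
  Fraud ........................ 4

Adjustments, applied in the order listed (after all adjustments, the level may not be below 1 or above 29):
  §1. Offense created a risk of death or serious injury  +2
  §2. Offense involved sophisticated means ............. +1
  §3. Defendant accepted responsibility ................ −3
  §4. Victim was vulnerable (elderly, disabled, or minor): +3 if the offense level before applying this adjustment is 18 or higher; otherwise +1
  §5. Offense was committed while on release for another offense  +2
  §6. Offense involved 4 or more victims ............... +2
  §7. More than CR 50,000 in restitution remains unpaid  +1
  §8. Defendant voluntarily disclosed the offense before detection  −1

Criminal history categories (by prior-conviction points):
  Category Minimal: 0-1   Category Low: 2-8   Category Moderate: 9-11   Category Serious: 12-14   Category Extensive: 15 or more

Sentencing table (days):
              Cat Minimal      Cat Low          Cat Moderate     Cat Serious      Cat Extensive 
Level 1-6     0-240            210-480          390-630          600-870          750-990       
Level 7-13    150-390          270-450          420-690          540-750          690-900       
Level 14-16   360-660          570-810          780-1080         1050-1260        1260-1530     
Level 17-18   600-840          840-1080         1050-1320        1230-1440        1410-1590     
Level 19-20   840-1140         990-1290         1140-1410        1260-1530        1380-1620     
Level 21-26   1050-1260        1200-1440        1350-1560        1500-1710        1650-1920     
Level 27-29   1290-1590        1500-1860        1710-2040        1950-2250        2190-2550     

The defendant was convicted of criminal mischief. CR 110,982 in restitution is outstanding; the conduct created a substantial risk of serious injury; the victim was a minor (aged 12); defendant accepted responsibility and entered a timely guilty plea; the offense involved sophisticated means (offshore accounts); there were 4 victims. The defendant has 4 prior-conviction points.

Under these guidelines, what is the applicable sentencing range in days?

270-450 days

Base offense level for criminal mischief: 5.
§1 applies: 5 + 2 = 7.
§2 applies: 7 + 1 = 8.
§3 applies: 8 − 3 = 5.
§4 applies (level before this adjustment is 5 < 18, so +1): 5 + 1 = 6.
§6 applies: 6 + 2 = 8.
§7 applies: 8 + 1 = 9.
Final offense level: 9.
Criminal history: 4 prior points → Category Low (2-8).
Level 9 falls in the 7-13 band.
Grid: Level 7-13 × Category Low = 270-450 days.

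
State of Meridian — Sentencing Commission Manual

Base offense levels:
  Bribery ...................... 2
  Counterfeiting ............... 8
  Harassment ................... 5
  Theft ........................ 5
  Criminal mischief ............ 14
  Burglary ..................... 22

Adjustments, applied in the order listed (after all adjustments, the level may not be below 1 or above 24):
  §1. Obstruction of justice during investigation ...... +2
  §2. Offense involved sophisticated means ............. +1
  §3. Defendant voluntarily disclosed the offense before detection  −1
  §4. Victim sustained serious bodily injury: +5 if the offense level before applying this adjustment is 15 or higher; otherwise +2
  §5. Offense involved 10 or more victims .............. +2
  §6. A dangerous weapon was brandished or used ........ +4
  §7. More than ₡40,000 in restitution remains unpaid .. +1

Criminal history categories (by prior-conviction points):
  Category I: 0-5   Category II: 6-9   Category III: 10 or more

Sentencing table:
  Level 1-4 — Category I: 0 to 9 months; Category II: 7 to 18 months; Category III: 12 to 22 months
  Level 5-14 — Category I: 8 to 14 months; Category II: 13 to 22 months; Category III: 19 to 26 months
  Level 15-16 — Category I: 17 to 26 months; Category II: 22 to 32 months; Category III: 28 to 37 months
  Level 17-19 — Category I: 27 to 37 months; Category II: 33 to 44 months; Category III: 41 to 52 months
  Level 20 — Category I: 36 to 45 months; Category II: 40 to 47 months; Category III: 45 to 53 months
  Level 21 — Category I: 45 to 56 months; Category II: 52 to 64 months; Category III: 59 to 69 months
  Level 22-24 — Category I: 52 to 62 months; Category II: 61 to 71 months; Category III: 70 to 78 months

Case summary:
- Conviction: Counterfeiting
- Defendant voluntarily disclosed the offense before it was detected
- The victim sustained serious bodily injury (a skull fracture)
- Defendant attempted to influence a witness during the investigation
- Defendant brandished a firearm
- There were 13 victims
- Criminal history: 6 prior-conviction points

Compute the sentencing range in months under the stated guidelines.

33-44 months

Base offense level for counterfeiting: 8.
§1 applies: 8 + 2 = 10.
§2 does not apply.
§3 applies: 10 − 1 = 9.
§4 applies (level before this adjustment is 9 < 15, so +2): 9 + 2 = 11.
§5 applies: 11 + 2 = 13.
§6 applies: 13 + 4 = 17.
§7 does not apply.
Final offense level: 17.
Criminal history: 6 prior points → Category II (6-9).
Level 17 falls in the 17-19 band.
Grid: Level 17-19 × Category II = 33-44 months.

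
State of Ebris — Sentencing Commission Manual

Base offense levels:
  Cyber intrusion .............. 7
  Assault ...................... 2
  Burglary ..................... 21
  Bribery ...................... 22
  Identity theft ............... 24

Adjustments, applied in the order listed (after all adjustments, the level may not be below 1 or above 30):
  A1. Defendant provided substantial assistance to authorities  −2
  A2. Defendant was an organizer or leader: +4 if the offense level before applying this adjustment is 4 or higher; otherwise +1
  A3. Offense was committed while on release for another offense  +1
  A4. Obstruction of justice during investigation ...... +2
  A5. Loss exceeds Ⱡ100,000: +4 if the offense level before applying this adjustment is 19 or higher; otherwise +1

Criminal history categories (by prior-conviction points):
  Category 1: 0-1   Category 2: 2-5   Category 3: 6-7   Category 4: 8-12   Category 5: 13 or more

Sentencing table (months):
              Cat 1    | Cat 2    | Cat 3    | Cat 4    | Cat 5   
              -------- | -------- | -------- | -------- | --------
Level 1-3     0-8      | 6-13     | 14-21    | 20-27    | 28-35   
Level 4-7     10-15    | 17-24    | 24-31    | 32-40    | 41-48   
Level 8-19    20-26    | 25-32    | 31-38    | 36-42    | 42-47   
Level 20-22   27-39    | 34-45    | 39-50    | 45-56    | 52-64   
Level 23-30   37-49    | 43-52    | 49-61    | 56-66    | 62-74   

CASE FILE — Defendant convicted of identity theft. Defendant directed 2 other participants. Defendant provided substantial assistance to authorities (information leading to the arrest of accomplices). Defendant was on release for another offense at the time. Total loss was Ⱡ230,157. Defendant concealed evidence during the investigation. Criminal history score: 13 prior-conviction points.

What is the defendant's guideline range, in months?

62-74 months

Base offense level for identity theft: 24.
A1 applies: 24 − 2 = 22.
A2 applies (level before this adjustment is 22 ≥ 4, so +4): 22 + 4 = 26.
A3 applies: 26 + 1 = 27.
A4 applies: 27 + 2 = 29.
A5 applies (level before this adjustment is 29 ≥ 19, so +4): 29 + 4 = 33.
Level 33 exceeds the maximum of 30; capped at 30.
Final offense level: 30.
Criminal history: 13 prior points → Category 5 (13+).
Level 30 falls in the 23-30 band.
Grid: Level 23-30 × Category 5 = 62-74 months.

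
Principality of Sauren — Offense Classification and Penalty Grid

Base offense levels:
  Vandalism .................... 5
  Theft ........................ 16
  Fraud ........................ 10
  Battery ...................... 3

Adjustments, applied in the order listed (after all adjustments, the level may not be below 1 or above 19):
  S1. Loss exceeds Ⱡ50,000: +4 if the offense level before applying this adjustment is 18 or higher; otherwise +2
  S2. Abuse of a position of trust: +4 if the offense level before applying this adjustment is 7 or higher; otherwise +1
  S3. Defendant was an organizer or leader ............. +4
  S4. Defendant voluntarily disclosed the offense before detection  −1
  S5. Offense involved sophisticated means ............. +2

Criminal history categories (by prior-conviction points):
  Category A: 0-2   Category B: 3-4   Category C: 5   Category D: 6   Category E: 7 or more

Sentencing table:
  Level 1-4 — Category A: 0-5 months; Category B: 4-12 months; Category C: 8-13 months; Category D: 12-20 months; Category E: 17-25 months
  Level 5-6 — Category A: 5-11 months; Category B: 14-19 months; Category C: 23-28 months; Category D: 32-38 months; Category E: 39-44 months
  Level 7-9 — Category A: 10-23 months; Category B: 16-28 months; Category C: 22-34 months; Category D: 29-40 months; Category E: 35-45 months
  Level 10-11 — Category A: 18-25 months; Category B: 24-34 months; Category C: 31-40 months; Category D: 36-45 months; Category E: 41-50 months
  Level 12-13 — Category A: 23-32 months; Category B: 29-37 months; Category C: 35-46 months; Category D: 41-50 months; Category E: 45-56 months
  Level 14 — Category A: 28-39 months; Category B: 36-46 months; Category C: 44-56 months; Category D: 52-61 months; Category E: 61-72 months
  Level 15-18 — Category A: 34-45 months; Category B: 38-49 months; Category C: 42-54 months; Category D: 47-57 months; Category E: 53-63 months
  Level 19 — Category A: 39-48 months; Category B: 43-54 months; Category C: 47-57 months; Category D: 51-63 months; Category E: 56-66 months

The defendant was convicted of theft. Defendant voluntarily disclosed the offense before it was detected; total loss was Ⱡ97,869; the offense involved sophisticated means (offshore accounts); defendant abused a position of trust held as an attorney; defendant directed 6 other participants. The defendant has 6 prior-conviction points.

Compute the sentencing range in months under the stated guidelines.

51-63 months

Base offense level for theft: 16.
S1 applies (level before this adjustment is 16 < 18, so +2): 16 + 2 = 18.
S2 applies (level before this adjustment is 18 ≥ 7, so +4): 18 + 4 = 22.
S3 applies: 22 + 4 = 26.
S4 applies: 26 − 1 = 25.
S5 applies: 25 + 2 = 27.
Level 27 exceeds the maximum of 19; capped at 19.
Final offense level: 19.
Criminal history: 6 prior points → Category D (6).
Level 19 falls in the 19 band.
Grid: Level 19 × Category D = 51-63 months.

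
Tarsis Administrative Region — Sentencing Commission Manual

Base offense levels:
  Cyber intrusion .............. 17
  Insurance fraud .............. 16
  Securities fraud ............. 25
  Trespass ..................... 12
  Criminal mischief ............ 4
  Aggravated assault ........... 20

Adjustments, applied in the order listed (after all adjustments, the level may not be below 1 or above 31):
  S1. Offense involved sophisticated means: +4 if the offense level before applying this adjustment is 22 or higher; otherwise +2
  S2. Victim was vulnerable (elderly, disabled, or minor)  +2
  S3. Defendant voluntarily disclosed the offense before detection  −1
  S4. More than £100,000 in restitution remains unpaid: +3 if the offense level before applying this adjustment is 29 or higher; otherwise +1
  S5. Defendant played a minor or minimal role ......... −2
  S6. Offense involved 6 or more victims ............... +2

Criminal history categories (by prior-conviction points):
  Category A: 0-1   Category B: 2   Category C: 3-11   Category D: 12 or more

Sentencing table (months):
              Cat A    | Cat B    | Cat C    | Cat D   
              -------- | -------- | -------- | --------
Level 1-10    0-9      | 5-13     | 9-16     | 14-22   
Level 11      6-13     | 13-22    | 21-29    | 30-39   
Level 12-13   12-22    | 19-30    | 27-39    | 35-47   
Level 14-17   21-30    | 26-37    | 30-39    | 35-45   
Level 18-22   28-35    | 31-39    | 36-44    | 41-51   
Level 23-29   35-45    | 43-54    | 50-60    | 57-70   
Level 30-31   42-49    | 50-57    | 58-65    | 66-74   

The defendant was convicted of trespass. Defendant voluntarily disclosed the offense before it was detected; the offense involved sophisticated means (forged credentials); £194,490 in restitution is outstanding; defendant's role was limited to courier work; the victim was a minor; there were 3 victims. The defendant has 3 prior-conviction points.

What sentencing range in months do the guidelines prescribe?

30-39 months

Base offense level for trespass: 12.
S1 applies (level before this adjustment is 12 < 22, so +2): 12 + 2 = 14.
S2 applies: 14 + 2 = 16.
S3 applies: 16 − 1 = 15.
S4 applies (level before this adjustment is 15 < 29, so +1): 15 + 1 = 16.
S5 applies: 16 − 2 = 14.
S6 does not apply.
Final offense level: 14.
Criminal history: 3 prior points → Category C (3-11).
Level 14 falls in the 14-17 band.
Grid: Level 14-17 × Category C = 30-39 months.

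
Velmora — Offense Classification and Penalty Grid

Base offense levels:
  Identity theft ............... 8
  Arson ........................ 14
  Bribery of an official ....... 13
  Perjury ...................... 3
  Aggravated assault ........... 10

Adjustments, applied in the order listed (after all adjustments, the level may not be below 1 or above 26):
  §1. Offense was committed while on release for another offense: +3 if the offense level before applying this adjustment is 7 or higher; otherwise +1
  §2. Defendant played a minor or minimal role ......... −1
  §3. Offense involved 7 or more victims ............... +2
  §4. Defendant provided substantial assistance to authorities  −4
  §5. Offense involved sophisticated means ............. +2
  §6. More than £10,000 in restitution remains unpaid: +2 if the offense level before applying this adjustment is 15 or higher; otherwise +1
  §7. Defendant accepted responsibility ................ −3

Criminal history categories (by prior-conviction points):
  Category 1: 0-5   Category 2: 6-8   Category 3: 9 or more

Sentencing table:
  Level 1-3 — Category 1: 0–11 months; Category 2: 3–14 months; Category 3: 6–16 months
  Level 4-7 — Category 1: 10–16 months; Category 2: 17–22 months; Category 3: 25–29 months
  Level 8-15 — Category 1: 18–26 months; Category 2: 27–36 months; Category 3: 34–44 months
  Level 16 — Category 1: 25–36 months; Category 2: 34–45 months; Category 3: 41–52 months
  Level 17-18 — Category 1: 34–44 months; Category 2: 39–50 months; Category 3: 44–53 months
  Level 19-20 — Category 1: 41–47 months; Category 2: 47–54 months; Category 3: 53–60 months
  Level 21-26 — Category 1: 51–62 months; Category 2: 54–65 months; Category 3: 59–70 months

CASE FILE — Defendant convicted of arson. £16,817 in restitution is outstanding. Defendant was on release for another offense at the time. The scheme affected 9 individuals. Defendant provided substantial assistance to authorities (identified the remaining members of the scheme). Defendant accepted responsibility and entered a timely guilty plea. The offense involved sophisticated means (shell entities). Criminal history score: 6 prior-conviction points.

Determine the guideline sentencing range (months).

Base offense level for arson: 14.
§1 applies (level before this adjustment is 14 ≥ 7, so +3): 14 + 3 = 17.
§3 applies: 17 + 2 = 19.
§4 applies: 19 − 4 = 15.
§5 applies: 15 + 2 = 17.
§6 applies (level before this adjustment is 17 ≥ 15, so +2): 17 + 2 = 19.
§7 applies: 19 − 3 = 16.
Final offense level: 16.
Criminal history: 6 prior points → Category 2 (6-8).
Level 16 falls in the 16 band.
Grid: Level 16 × Category 2 = 34-45 months.

34-45 months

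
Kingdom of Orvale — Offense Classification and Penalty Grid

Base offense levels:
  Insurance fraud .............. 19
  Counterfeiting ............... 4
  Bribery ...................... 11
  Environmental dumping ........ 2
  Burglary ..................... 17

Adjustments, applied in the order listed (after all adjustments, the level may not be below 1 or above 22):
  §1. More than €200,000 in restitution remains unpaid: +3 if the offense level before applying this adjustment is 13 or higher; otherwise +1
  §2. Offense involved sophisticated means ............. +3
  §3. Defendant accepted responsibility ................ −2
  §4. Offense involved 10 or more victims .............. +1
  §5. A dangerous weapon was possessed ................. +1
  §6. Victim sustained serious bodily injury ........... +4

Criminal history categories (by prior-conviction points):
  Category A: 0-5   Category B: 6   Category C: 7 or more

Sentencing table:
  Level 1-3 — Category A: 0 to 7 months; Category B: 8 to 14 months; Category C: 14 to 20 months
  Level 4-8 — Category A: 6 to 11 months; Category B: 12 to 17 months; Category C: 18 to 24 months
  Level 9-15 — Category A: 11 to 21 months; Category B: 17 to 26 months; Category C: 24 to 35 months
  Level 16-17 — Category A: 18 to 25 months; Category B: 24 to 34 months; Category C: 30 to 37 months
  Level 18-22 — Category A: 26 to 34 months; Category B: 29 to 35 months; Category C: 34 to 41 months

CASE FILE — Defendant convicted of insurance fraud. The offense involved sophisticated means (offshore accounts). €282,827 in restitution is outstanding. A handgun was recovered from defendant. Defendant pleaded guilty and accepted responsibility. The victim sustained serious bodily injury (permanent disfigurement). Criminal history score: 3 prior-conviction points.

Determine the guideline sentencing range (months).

Base offense level for insurance fraud: 19.
§1 applies (level before this adjustment is 19 ≥ 13, so +3): 19 + 3 = 22.
§2 applies: 22 + 3 = 25.
§3 applies: 25 − 2 = 23.
§4 does not apply.
§5 applies: 23 + 1 = 24.
§6 applies: 24 + 4 = 28.
Level 28 exceeds the maximum of 22; capped at 22.
Final offense level: 22.
Criminal history: 3 prior points → Category A (0-5).
Level 22 falls in the 18-22 band.
Grid: Level 18-22 × Category A = 26-34 months.

26-34 months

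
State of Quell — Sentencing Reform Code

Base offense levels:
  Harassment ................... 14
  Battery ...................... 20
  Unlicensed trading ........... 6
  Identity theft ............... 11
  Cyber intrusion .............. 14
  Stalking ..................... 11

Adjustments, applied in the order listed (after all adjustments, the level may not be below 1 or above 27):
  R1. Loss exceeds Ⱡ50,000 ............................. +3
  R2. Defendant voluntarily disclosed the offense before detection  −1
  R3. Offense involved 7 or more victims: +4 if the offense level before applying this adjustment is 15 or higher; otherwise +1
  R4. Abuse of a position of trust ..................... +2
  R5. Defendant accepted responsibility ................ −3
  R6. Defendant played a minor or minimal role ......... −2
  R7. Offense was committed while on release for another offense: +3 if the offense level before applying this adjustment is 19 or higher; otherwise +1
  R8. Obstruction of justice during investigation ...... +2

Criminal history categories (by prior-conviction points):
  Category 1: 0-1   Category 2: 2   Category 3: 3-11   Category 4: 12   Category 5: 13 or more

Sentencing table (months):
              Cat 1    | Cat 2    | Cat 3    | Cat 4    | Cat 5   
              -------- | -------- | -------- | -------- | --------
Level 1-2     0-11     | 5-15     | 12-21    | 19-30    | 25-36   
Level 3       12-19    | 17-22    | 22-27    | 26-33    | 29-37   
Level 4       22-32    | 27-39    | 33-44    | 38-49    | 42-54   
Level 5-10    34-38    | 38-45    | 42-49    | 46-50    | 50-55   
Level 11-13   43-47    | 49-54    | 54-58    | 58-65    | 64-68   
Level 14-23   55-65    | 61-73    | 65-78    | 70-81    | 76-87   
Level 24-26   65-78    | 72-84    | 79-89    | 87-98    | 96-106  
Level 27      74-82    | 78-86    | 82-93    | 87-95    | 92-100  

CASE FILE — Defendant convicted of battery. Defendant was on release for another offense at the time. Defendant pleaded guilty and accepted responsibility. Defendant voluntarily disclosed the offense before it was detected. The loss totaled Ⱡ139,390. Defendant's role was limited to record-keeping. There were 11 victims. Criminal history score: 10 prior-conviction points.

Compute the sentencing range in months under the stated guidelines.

79-89 months

Base offense level for battery: 20.
R1 applies: 20 + 3 = 23.
R2 applies: 23 − 1 = 22.
R3 applies (level before this adjustment is 22 ≥ 15, so +4): 22 + 4 = 26.
R5 applies: 26 − 3 = 23.
R6 applies: 23 − 2 = 21.
R7 applies (level before this adjustment is 21 ≥ 19, so +3): 21 + 3 = 24.
R8 does not apply.
Final offense level: 24.
Criminal history: 10 prior points → Category 3 (3-11).
Level 24 falls in the 24-26 band.
Grid: Level 24-26 × Category 3 = 79-89 months.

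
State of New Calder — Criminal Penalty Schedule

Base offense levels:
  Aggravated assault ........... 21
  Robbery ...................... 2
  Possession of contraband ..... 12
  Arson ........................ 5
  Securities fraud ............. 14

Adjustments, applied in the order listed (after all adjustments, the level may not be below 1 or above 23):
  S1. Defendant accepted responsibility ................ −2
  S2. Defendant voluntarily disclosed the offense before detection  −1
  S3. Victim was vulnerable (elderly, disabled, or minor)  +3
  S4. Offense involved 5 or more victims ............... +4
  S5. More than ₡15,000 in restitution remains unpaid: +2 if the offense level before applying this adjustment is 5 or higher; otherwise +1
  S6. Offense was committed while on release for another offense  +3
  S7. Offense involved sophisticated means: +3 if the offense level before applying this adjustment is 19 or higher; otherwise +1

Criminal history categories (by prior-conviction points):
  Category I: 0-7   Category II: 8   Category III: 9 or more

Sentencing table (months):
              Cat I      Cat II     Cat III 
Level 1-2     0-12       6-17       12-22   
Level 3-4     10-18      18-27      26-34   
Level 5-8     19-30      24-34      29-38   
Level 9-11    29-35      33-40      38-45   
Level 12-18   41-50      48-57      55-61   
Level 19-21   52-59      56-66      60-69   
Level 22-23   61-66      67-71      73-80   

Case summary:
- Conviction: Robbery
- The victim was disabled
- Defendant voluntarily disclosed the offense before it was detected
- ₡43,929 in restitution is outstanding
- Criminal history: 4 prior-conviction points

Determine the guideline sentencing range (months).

Base offense level for robbery: 2.
S2 applies: 2 − 1 = 1.
S3 applies: 1 + 3 = 4.
S4 does not apply.
S5 applies (level before this adjustment is 4 < 5, so +1): 4 + 1 = 5.
S7 does not apply.
Final offense level: 5.
Criminal history: 4 prior points → Category I (0-7).
Level 5 falls in the 5-8 band.
Grid: Level 5-8 × Category I = 19-30 months.

19-30 months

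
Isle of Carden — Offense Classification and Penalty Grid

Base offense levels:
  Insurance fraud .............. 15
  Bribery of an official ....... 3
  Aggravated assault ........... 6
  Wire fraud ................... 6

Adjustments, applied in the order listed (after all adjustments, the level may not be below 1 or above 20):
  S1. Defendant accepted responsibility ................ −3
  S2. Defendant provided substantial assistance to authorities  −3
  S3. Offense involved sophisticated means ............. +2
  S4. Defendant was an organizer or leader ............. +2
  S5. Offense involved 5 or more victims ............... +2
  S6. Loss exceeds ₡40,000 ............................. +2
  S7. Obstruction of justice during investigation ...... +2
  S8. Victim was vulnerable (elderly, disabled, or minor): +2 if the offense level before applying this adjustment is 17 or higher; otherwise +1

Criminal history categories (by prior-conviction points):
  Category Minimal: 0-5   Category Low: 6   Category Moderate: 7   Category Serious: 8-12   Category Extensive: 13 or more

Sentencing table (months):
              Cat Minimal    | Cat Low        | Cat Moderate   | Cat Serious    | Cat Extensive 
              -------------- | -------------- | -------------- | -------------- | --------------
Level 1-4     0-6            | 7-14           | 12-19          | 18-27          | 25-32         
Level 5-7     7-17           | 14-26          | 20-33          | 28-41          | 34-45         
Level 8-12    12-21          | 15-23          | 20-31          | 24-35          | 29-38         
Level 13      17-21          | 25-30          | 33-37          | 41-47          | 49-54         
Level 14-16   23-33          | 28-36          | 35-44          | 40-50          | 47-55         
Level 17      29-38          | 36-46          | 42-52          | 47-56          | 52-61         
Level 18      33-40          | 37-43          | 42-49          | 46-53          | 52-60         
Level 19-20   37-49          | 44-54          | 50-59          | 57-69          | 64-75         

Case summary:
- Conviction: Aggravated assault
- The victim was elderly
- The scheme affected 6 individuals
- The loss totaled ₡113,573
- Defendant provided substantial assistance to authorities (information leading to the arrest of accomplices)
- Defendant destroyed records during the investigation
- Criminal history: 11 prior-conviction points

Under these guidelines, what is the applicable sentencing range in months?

Base offense level for aggravated assault: 6.
S2 applies: 6 − 3 = 3.
S5 applies: 3 + 2 = 5.
S6 applies: 5 + 2 = 7.
S7 applies: 7 + 2 = 9.
S8 applies (level before this adjustment is 9 < 17, so +1): 9 + 1 = 10.
Final offense level: 10.
Criminal history: 11 prior points → Category Serious (8-12).
Level 10 falls in the 8-12 band.
Grid: Level 8-12 × Category Serious = 24-35 months.

24-35 months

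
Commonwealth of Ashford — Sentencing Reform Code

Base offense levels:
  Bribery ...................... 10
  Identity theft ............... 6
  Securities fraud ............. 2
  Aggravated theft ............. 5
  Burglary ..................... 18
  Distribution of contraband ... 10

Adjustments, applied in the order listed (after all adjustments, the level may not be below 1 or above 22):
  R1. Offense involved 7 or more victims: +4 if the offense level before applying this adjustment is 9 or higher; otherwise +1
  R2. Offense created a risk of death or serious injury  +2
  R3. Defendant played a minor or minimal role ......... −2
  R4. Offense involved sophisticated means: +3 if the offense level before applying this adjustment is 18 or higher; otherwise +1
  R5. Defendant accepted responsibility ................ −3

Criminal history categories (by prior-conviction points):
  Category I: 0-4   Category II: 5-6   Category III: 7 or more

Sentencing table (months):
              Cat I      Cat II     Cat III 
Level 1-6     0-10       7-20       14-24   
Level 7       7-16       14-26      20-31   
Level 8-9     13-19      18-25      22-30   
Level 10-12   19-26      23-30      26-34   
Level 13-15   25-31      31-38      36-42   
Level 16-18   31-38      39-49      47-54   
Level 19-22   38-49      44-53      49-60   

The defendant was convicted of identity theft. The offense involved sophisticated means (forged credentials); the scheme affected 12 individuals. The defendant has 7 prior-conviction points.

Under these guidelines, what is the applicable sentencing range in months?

22-30 months

Base offense level for identity theft: 6.
R1 applies (level before this adjustment is 6 < 9, so +1): 6 + 1 = 7.
R2 does not apply.
R3 does not apply.
R4 applies (level before this adjustment is 7 < 18, so +1): 7 + 1 = 8.
Final offense level: 8.
Criminal history: 7 prior points → Category III (7+).
Level 8 falls in the 8-9 band.
Grid: Level 8-9 × Category III = 22-30 months.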